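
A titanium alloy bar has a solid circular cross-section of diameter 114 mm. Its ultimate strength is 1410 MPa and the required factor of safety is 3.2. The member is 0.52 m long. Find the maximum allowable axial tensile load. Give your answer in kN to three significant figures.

σ_allow = 1410/3.2 = 440.6 MPa.
A = πd²/4 = π×114²/4 = 10210 mm².
F_allow = σ_allow × A = 440.6×10210 = 4.497×10^6 N.

F_allow = 4500 kN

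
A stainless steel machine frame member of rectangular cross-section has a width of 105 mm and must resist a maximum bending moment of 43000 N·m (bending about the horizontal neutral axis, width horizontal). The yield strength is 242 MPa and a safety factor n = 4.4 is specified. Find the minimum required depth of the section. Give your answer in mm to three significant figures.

σ_allow = 242/4.4 = 55.00 MPa.
For a rectangular section σ = 6M/(bh²), so h² = 6M/(b σ_allow) = 6×4.3000×10^7/(105×55.00) = 44680 mm².
h = 211.4 mm.

h = 211 mm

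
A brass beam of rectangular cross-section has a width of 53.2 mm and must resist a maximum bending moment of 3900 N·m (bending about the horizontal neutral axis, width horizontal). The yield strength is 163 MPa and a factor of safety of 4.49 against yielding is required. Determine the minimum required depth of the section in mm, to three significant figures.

σ_allow = 163/4.49 = 36.30 MPa.
For a rectangular section σ = 6M/(bh²), so h² = 6M/(b σ_allow) = 6×3900000/(53.2×36.30) = 12120 mm².
h = 110.1 mm.

h = 110 mm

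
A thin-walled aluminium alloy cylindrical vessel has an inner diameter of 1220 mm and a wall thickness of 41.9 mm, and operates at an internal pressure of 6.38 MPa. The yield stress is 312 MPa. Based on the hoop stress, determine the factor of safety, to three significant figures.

σ_h = pD/(2t) = 6.38×1220/(2×41.9) = 92.88 MPa.
n = 312/92.88 = 3.359.

n = 3.36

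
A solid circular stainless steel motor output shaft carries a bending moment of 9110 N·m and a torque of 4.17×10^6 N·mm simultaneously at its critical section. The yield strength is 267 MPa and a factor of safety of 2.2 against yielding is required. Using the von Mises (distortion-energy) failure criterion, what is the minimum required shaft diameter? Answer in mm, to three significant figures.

σ_allow = σ_y/n = 267/2.2 = 121.4 MPa.
For a solid shaft σ_b = 32M/(πd³) and τ = 16T/(πd³), so the von Mises stress is σ' = (16/πd³)·√(4M²+3T²).
√(4M²+3T²) = √(4×(9.110×10^6)² + 3×(4.170×10^6)²) = 1.960×10^7 N·mm.
d³ = 16×1.960×10^7/(π×121.4) = 822500 mm³.
d = 93.69 mm.

d = 93.7 mm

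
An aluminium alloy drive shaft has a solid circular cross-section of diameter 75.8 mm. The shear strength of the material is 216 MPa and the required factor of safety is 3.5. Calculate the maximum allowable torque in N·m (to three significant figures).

T_allow = 5280 N·m

τ_allow = 216/3.5 = 61.71 MPa.
For a solid shaft T_allow = τ_allow·πd³/16; πd³/16 = π×75.8³/16 = 85510 mm³.
T_allow = 61.71×85510 = 5.277×10^6 N·mm = 5277 N·m.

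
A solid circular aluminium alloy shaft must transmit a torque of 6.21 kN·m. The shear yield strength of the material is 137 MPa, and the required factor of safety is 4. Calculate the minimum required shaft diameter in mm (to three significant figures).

d = 97.4 mm

Allowable shear stress τ_allow = 137/4 = 34.25 MPa.
For a solid shaft τ = 16T/(πd³), so d³ = 16T/(π τ_allow) = 16×6210000/(π×34.25) = 923400 mm³.
d = (923400)^(1/3) = 97.38 mm.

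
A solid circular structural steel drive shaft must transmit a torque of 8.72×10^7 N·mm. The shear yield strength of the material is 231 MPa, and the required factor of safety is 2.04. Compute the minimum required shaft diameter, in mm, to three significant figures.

Allowable shear stress τ_allow = 231/2.04 = 113.2 MPa.
For a solid shaft τ = 16T/(πd³), so d³ = 16T/(π τ_allow) = 16×8.7200×10^7/(π×113.2) = 3.922×10^6 mm³.
d = (3.922×10^6)^(1/3) = 157.7 mm.

d = 158 mm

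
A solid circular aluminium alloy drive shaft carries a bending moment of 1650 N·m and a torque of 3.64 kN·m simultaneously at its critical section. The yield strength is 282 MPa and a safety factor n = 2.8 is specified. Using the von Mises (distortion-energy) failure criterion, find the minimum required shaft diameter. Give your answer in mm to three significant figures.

d = 71.1 mm

σ_allow = σ_y/n = 282/2.8 = 100.7 MPa.
For a solid shaft σ_b = 32M/(πd³) and τ = 16T/(πd³), so the von Mises stress is σ' = (16/πd³)·√(4M²+3T²).
√(4M²+3T²) = √(4×(1.650×10^6)² + 3×(3.640×10^6)²) = 7.116×10^6 N·mm.
d³ = 16×7.116×10^6/(π×100.7) = 359800 mm³.
d = 71.13 mm.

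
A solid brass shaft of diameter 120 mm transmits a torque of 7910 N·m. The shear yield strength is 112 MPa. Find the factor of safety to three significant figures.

n = 4.80

τ = 16T/(πd³) = 16×7910000/(π×120³) = 23.31 MPa.
n = τ_limit/τ = 112/23.31 = 4.804.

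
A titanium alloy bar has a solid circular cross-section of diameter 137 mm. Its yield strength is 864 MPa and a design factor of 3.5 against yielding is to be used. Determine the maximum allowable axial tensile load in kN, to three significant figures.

σ_allow = 864/3.5 = 246.9 MPa.
A = πd²/4 = π×137²/4 = 14740 mm².
F_allow = σ_allow × A = 246.9×14740 = 3.639×10^6 N.

F_allow = 3640 kN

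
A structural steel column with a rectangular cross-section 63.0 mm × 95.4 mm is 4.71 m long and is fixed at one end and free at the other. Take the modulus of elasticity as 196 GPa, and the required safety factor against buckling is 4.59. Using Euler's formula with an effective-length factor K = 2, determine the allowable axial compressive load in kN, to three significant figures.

Buckling occurs about the weak axis: I_min = h·b³/12 = 95.4×63.0³/12 = 1.988×10^6 mm⁴ (b = 63.0 mm is the smaller dimension).
Effective length L_e = KL = 2×4.71 m = 9420 mm.
Euler critical load P_cr = π²EI/L_e² = π²×196000×1.988×10^6/9420² = 43340 N.
P_allow = P_cr/n = 43340/4.59 = 9441 N.

P_allow = 9.44 kN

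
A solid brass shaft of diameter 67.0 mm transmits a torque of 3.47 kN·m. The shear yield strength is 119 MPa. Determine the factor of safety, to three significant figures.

τ = 16T/(πd³) = 16×3470000/(π×67.0³) = 58.76 MPa.
n = τ_limit/τ = 119/58.76 = 2.025.

n = 2.03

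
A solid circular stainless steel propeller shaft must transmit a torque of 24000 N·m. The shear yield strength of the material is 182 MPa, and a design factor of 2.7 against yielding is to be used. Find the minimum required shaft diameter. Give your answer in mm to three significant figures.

d = 122 mm

Allowable shear stress τ_allow = 182/2.7 = 67.41 MPa.
For a solid shaft τ = 16T/(πd³), so d³ = 16T/(π τ_allow) = 16×2.4000×10^7/(π×67.41) = 1.813×10^6 mm³.
d = (1.813×10^6)^(1/3) = 121.9 mm.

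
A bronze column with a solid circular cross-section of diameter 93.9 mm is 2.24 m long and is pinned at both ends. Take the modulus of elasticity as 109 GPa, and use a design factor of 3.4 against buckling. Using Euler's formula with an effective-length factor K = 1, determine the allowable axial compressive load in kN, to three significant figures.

P_allow = 241 kN

I = πd⁴/64 = π×93.9⁴/64 = 3.816×10^6 mm⁴.
Effective length L_e = KL = 1×2.24 m = 2240 mm.
Euler critical load P_cr = π²EI/L_e² = π²×109000×3.816×10^6/2240² = 818200 N.
P_allow = P_cr/n = 818200/3.4 = 240600 N.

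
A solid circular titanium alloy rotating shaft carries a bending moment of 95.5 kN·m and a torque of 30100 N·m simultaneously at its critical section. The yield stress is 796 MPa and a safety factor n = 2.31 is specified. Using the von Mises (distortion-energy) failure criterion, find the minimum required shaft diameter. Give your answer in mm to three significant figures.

d = 143 mm

σ_allow = σ_y/n = 796/2.31 = 344.6 MPa.
For a solid shaft σ_b = 32M/(πd³) and τ = 16T/(πd³), so the von Mises stress is σ' = (16/πd³)·√(4M²+3T²).
√(4M²+3T²) = √(4×(9.550×10^7)² + 3×(3.010×10^7)²) = 1.980×10^8 N·mm.
d³ = 16×1.980×10^8/(π×344.6) = 2.926×10^6 mm³.
d = 143.0 mm.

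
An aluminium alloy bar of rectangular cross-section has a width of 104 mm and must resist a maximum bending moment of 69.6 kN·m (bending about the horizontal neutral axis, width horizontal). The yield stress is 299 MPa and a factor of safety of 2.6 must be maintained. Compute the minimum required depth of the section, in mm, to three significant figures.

h = 187 mm

σ_allow = 299/2.6 = 115.0 MPa.
For a rectangular section σ = 6M/(bh²), so h² = 6M/(b σ_allow) = 6×6.9600×10^7/(104×115.0) = 34920 mm².
h = 186.9 mm.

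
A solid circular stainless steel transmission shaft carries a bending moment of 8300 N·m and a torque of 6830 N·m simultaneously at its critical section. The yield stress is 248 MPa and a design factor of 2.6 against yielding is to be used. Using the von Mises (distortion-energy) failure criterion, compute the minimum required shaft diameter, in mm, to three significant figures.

d = 103 mm

σ_allow = σ_y/n = 248/2.6 = 95.38 MPa.
For a solid shaft σ_b = 32M/(πd³) and τ = 16T/(πd³), so the von Mises stress is σ' = (16/πd³)·√(4M²+3T²).
√(4M²+3T²) = √(4×(8.300×10^6)² + 3×(6.830×10^6)²) = 2.038×10^7 N·mm.
d³ = 16×2.038×10^7/(π×95.38) = 1.088×10^6 mm³.
d = 102.9 mm.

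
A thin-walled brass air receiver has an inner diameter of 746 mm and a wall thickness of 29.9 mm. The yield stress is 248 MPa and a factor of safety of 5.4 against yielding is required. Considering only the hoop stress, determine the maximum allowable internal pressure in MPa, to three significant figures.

σ_allow = 248/5.4 = 45.93 MPa.
σ_h = pD/(2t) → p_allow = 2σ_allow t/D = 2×45.93×29.9/746 = 3.681 MPa.

p_allow = 3.68 MPa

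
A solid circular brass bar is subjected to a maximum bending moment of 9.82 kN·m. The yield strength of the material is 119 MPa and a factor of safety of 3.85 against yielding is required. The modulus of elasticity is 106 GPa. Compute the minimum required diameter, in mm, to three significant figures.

d = 148 mm

σ_allow = 119/3.85 = 30.91 MPa.
For a solid circular section σ = 32M/(πd³), so d³ = 32M/(π σ_allow) = 32×9820000/(π×30.91) = 3.236×10^6 mm³.
d = 147.9 mm.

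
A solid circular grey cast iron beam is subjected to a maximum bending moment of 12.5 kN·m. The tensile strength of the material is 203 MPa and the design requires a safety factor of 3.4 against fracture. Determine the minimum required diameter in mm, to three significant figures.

σ_allow = 203/3.4 = 59.71 MPa.
For a solid circular section σ = 32M/(πd³), so d³ = 32M/(π σ_allow) = 32×1.2500×10^7/(π×59.71) = 2.133×10^6 mm³.
d = 128.7 mm.

d = 129 mm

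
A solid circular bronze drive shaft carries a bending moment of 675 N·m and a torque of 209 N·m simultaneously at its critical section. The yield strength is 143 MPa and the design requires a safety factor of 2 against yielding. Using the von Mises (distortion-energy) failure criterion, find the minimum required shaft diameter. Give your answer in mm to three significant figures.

σ_allow = σ_y/n = 143/2 = 71.50 MPa.
For a solid shaft σ_b = 32M/(πd³) and τ = 16T/(πd³), so the von Mises stress is σ' = (16/πd³)·√(4M²+3T²).
√(4M²+3T²) = √(4×(675000)² + 3×(209000)²) = 1.398×10^6 N·mm.
d³ = 16×1.398×10^6/(π×71.50) = 99560 mm³.
d = 46.35 mm.

d = 46.3 mm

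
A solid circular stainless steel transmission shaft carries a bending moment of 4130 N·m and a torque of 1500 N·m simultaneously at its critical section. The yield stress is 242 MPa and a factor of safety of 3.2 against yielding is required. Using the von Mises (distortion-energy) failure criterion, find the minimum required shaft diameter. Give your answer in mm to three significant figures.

d = 83.5 mm

σ_allow = σ_y/n = 242/3.2 = 75.62 MPa.
For a solid shaft σ_b = 32M/(πd³) and τ = 16T/(πd³), so the von Mises stress is σ' = (16/πd³)·√(4M²+3T²).
√(4M²+3T²) = √(4×(4.130×10^6)² + 3×(1.500×10^6)²) = 8.659×10^6 N·mm.
d³ = 16×8.659×10^6/(π×75.62) = 583100 mm³.
d = 83.55 mm.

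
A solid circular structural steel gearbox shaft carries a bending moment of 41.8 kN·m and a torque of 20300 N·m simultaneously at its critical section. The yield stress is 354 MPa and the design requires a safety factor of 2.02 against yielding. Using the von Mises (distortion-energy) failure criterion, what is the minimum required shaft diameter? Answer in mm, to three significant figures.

d = 138 mm

σ_allow = σ_y/n = 354/2.02 = 175.2 MPa.
For a solid shaft σ_b = 32M/(πd³) and τ = 16T/(πd³), so the von Mises stress is σ' = (16/πd³)·√(4M²+3T²).
√(4M²+3T²) = √(4×(4.180×10^7)² + 3×(2.030×10^7)²) = 9.069×10^7 N·mm.
d³ = 16×9.069×10^7/(π×175.2) = 2.636×10^6 mm³.
d = 138.1 mm.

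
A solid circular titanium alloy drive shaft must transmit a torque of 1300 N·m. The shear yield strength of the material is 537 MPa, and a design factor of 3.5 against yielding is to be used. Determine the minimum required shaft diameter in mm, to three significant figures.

d = 35.1 mm

Allowable shear stress τ_allow = 537/3.5 = 153.4 MPa.
For a solid shaft τ = 16T/(πd³), so d³ = 16T/(π τ_allow) = 16×1300000/(π×153.4) = 43150 mm³.
d = (43150)^(1/3) = 35.08 mm.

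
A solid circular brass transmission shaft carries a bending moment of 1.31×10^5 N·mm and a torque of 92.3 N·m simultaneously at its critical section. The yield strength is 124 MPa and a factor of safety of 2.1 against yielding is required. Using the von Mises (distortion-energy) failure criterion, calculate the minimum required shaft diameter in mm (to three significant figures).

d = 29.8 mm

σ_allow = σ_y/n = 124/2.1 = 59.05 MPa.
For a solid shaft σ_b = 32M/(πd³) and τ = 16T/(πd³), so the von Mises stress is σ' = (16/πd³)·√(4M²+3T²).
√(4M²+3T²) = √(4×(131000)² + 3×(92300)²) = 306900 N·mm.
d³ = 16×306900/(π×59.05) = 26470 mm³.
d = 29.80 mm.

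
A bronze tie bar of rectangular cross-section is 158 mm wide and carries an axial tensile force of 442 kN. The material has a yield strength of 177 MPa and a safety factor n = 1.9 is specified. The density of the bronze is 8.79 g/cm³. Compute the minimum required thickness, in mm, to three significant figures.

t = 30.0 mm

σ_allow = 177/1.9 = 93.16 MPa.
Required area A = F/σ_allow = 442000/93.16 = 4745 mm².
t = A/w = 4745/158 = 30.03 mm.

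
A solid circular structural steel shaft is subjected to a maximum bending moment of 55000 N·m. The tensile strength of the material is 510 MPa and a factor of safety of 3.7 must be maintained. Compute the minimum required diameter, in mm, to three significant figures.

σ_allow = 510/3.7 = 137.8 MPa.
For a solid circular section σ = 32M/(πd³), so d³ = 32M/(π σ_allow) = 32×5.5000×10^7/(π×137.8) = 4.064×10^6 mm³.
d = 159.6 mm.

d = 160 mm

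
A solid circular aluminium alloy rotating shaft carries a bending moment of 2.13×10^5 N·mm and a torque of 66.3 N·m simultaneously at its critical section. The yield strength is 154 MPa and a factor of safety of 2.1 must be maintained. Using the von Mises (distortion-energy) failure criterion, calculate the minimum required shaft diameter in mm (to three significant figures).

σ_allow = σ_y/n = 154/2.1 = 73.33 MPa.
For a solid shaft σ_b = 32M/(πd³) and τ = 16T/(πd³), so the von Mises stress is σ' = (16/πd³)·√(4M²+3T²).
√(4M²+3T²) = √(4×(213000)² + 3×(66300)²) = 441200 N·mm.
d³ = 16×441200/(π×73.33) = 30640 mm³.
d = 31.29 mm.

d = 31.3 mm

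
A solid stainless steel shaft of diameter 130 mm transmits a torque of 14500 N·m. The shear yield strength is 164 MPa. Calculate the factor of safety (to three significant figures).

n = 4.88

τ = 16T/(πd³) = 16×1.4500×10^7/(π×130³) = 33.61 MPa.
n = τ_limit/τ = 164/33.61 = 4.879.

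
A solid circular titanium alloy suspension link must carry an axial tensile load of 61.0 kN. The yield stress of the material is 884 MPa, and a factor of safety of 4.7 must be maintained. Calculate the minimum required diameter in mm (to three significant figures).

Allowable stress σ_allow = 884/4.7 = 188.1 MPa.
Required area A = F/σ_allow = 61000/188.1 = 324.3 mm².
A = πd²/4 → d = √(4A/π) = 20.32 mm.

d = 20.3 mm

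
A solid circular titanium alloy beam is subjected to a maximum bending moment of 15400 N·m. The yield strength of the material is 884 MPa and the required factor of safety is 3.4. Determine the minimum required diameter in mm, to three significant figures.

σ_allow = 884/3.4 = 260.0 MPa.
For a solid circular section σ = 32M/(πd³), so d³ = 32M/(π σ_allow) = 32×1.5400×10^7/(π×260.0) = 603300 mm³.
d = 84.50 mm.

d = 84.5 mm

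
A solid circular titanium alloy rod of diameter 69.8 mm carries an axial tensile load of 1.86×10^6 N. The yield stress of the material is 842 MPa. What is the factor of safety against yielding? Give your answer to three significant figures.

n = 1.73

A = πd²/4 = 3826 mm².
σ = F/A = 1860000/3826 = 486.1 MPa.
n = 842/486.1 = 1.732.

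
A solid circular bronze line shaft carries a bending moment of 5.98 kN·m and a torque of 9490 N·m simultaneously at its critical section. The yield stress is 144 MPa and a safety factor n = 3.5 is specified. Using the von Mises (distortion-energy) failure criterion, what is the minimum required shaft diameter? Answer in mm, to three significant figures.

d = 136 mm

σ_allow = σ_y/n = 144/3.5 = 41.14 MPa.
For a solid shaft σ_b = 32M/(πd³) and τ = 16T/(πd³), so the von Mises stress is σ' = (16/πd³)·√(4M²+3T²).
√(4M²+3T²) = √(4×(5.980×10^6)² + 3×(9.490×10^6)²) = 2.033×10^7 N·mm.
d³ = 16×2.033×10^7/(π×41.14) = 2.516×10^6 mm³.
d = 136.0 mm.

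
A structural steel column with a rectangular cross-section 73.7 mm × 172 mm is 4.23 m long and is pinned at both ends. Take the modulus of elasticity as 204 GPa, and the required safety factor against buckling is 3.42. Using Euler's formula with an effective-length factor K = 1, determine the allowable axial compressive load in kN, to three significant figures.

Buckling occurs about the weak axis: I_min = h·b³/12 = 172×73.7³/12 = 5.738×10^6 mm⁴ (b = 73.7 mm is the smaller dimension).
Effective length L_e = KL = 1×4.23 m = 4230 mm.
Euler critical load P_cr = π²EI/L_e² = π²×204000×5.738×10^6/4230² = 645700 N.
P_allow = P_cr/n = 645700/3.42 = 188800 N.

P_allow = 189 kN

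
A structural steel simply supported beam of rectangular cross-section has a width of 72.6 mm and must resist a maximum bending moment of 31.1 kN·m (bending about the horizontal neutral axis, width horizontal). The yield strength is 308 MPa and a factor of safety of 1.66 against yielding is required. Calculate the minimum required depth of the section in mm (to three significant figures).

h = 118 mm

σ_allow = 308/1.66 = 185.5 MPa.
For a rectangular section σ = 6M/(bh²), so h² = 6M/(b σ_allow) = 6×3.1100×10^7/(72.6×185.5) = 13850 mm².
h = 117.7 mm.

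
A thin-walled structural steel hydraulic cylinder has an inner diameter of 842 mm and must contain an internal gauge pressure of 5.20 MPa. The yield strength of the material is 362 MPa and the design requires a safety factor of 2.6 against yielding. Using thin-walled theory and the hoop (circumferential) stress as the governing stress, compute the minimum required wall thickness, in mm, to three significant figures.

t = 15.7 mm

σ_allow = 362/2.6 = 139.2 MPa.
Hoop stress σ_h = pD/(2t), so t = pD/(2σ_allow) = 5.20×842/(2×139.2) = 15.72 mm.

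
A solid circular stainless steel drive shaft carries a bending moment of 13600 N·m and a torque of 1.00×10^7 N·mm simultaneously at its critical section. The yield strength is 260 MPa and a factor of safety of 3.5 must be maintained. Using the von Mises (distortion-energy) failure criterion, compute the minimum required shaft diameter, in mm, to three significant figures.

σ_allow = σ_y/n = 260/3.5 = 74.29 MPa.
For a solid shaft σ_b = 32M/(πd³) and τ = 16T/(πd³), so the von Mises stress is σ' = (16/πd³)·√(4M²+3T²).
√(4M²+3T²) = √(4×(1.360×10^7)² + 3×(1.000×10^7)²) = 3.225×10^7 N·mm.
d³ = 16×3.225×10^7/(π×74.29) = 2.211×10^6 mm³.
d = 130.3 mm.

d = 130 mm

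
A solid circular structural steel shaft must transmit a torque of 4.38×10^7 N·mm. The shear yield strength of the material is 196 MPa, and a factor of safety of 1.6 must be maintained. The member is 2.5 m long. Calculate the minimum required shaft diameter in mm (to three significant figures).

Allowable shear stress τ_allow = 196/1.6 = 122.5 MPa.
For a solid shaft τ = 16T/(πd³), so d³ = 16T/(π τ_allow) = 16×4.3800×10^7/(π×122.5) = 1.821×10^6 mm³.
d = (1.821×10^6)^(1/3) = 122.1 mm.

d = 122 mm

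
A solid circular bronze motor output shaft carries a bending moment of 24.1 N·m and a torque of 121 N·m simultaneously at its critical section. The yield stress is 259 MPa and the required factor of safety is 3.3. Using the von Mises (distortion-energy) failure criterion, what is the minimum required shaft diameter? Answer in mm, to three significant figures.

d = 24.1 mm

σ_allow = σ_y/n = 259/3.3 = 78.48 MPa.
For a solid shaft σ_b = 32M/(πd³) and τ = 16T/(πd³), so the von Mises stress is σ' = (16/πd³)·√(4M²+3T²).
√(4M²+3T²) = √(4×(24100)² + 3×(121000)²) = 215000 N·mm.
d³ = 16×215000/(π×78.48) = 13950 mm³.
d = 24.08 mm.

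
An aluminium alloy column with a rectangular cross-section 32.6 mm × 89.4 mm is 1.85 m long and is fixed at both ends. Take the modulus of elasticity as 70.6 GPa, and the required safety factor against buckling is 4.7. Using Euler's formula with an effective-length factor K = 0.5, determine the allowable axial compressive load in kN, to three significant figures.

Buckling occurs about the weak axis: I_min = h·b³/12 = 89.4×32.6³/12 = 258100 mm⁴ (b = 32.6 mm is the smaller dimension).
Effective length L_e = KL = 0.5×1.85 m = 925.0 mm.
Euler critical load P_cr = π²EI/L_e² = π²×70600×258100/925.0² = 210200 N.
P_allow = P_cr/n = 210200/4.7 = 44720 N.

P_allow = 44.7 kN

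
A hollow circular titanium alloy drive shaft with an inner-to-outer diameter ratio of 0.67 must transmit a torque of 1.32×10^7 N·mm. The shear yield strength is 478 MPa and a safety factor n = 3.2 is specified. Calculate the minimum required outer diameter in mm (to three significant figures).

τ_allow = 478/3.2 = 149.4 MPa.
For a hollow shaft τ = 16T/[πd_o³(1−k⁴)] with k = 0.67, so 1−k⁴ = 0.7985.
d_o³ = 16T/[π τ_allow (1−k⁴)] = 16×1.3200×10^7/(π×149.4×0.7985) = 563600 mm³.
d_o = 82.60 mm.

d_o = 82.6 mm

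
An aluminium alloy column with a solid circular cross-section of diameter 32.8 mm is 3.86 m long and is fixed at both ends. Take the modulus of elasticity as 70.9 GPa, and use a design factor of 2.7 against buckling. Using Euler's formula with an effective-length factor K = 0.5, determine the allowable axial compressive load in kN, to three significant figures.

P_allow = 3.95 kN

I = πd⁴/64 = π×32.8⁴/64 = 56820 mm⁴.
Effective length L_e = KL = 0.5×3.86 m = 1930 mm.
Euler critical load P_cr = π²EI/L_e² = π²×70900×56820/1930² = 10670 N.
P_allow = P_cr/n = 10670/2.7 = 3953 N.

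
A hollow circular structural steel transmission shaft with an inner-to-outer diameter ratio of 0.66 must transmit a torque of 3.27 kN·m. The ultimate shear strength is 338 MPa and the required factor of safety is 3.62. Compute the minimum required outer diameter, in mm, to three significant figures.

τ_allow = 338/3.62 = 93.37 MPa.
For a hollow shaft τ = 16T/[πd_o³(1−k⁴)] with k = 0.66, so 1−k⁴ = 0.8103.
d_o³ = 16T/[π τ_allow (1−k⁴)] = 16×3270000/(π×93.37×0.8103) = 220100 mm³.
d_o = 60.38 mm.

d_o = 60.4 mm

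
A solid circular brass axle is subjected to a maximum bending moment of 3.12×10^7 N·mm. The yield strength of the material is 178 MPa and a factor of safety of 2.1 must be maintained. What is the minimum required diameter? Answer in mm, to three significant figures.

d = 155 mm

σ_allow = 178/2.1 = 84.76 MPa.
For a solid circular section σ = 32M/(πd³), so d³ = 32M/(π σ_allow) = 32×3.1200×10^7/(π×84.76) = 3.749×10^6 mm³.
d = 155.4 mm.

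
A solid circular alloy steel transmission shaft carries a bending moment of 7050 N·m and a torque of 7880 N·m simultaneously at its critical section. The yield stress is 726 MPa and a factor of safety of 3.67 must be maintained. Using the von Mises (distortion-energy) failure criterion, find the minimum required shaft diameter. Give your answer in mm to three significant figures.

σ_allow = σ_y/n = 726/3.67 = 197.8 MPa.
For a solid shaft σ_b = 32M/(πd³) and τ = 16T/(πd³), so the von Mises stress is σ' = (16/πd³)·√(4M²+3T²).
√(4M²+3T²) = √(4×(7.050×10^6)² + 3×(7.880×10^6)²) = 1.962×10^7 N·mm.
d³ = 16×1.962×10^7/(π×197.8) = 505200 mm³.
d = 79.65 mm.

d = 79.6 mm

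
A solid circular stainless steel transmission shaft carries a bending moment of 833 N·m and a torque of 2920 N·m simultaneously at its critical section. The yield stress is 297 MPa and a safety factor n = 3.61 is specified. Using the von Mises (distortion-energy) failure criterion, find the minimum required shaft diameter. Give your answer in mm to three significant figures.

σ_allow = σ_y/n = 297/3.61 = 82.27 MPa.
For a solid shaft σ_b = 32M/(πd³) and τ = 16T/(πd³), so the von Mises stress is σ' = (16/πd³)·√(4M²+3T²).
√(4M²+3T²) = √(4×(833000)² + 3×(2.920×10^6)²) = 5.325×10^6 N·mm.
d³ = 16×5.325×10^6/(π×82.27) = 329600 mm³.
d = 69.08 mm.

d = 69.1 mm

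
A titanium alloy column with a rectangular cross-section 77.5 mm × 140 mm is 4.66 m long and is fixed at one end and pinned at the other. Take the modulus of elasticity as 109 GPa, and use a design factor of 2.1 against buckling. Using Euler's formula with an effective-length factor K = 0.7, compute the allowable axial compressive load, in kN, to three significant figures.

P_allow = 261 kN

Buckling occurs about the weak axis: I_min = h·b³/12 = 140×77.5³/12 = 5.431×10^6 mm⁴ (b = 77.5 mm is the smaller dimension).
Effective length L_e = KL = 0.7×4.66 m = 3262 mm.
Euler critical load P_cr = π²EI/L_e² = π²×109000×5.431×10^6/3262² = 549000 N.
P_allow = P_cr/n = 549000/2.1 = 261500 N.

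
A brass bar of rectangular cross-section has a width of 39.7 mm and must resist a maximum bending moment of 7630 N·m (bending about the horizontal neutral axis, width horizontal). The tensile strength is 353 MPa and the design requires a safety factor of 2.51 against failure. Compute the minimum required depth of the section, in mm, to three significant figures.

σ_allow = 353/2.51 = 140.6 MPa.
For a rectangular section σ = 6M/(bh²), so h² = 6M/(b σ_allow) = 6×7630000/(39.7×140.6) = 8199 mm².
h = 90.55 mm.

h = 90.6 mm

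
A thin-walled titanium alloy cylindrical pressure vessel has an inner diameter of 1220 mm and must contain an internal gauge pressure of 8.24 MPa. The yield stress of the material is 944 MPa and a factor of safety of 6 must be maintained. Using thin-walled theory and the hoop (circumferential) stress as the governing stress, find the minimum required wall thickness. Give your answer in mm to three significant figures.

σ_allow = 944/6 = 157.3 MPa.
Hoop stress σ_h = pD/(2t), so t = pD/(2σ_allow) = 8.24×1220/(2×157.3) = 31.95 mm.

t = 31.9 mm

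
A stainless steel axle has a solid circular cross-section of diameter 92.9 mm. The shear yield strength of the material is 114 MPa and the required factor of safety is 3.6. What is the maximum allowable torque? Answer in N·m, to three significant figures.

T_allow = 4990 N·m

τ_allow = 114/3.6 = 31.67 MPa.
For a solid shaft T_allow = τ_allow·πd³/16; πd³/16 = π×92.9³/16 = 157400 mm³.
T_allow = 31.67×157400 = 4.985×10^6 N·mm = 4985 N·m.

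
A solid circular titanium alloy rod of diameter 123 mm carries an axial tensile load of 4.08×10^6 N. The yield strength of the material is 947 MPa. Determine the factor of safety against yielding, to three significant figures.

A = πd²/4 = 11880 mm².
σ = F/A = 4080000/11880 = 343.4 MPa.
n = 947/343.4 = 2.758.

n = 2.76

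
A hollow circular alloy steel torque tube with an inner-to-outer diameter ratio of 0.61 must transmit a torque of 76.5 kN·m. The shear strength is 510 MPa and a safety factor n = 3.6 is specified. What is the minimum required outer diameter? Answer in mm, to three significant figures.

d_o = 147 mm

τ_allow = 510/3.6 = 141.7 MPa.
For a hollow shaft τ = 16T/[πd_o³(1−k⁴)] with k = 0.61, so 1−k⁴ = 0.8615.
d_o³ = 16T/[π τ_allow (1−k⁴)] = 16×7.6500×10^7/(π×141.7×0.8615) = 3.192×10^6 mm³.
d_o = 147.2 mm.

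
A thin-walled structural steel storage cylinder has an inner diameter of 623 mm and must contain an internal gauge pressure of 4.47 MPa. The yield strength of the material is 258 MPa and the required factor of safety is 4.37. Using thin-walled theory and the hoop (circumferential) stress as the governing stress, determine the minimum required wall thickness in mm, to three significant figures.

σ_allow = 258/4.37 = 59.04 MPa.
Hoop stress σ_h = pD/(2t), so t = pD/(2σ_allow) = 4.47×623/(2×59.04) = 23.58 mm.

t = 23.6 mm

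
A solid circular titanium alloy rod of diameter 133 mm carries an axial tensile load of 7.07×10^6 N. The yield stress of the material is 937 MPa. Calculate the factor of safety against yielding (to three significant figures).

A = πd²/4 = 13890 mm².
σ = F/A = 7070000/13890 = 508.9 MPa.
n = 937/508.9 = 1.841.

n = 1.84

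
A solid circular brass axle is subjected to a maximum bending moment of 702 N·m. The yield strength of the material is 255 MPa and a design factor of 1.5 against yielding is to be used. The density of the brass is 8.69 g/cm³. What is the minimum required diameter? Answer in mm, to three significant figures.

σ_allow = 255/1.5 = 170.0 MPa.
For a solid circular section σ = 32M/(πd³), so d³ = 32M/(π σ_allow) = 32×702000/(π×170.0) = 42060 mm³.
d = 34.78 mm.

d = 34.8 mm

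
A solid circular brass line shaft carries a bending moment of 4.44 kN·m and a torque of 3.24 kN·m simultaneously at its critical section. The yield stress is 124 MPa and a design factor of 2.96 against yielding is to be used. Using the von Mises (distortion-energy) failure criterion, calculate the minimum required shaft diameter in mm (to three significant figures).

σ_allow = σ_y/n = 124/2.96 = 41.89 MPa.
For a solid shaft σ_b = 32M/(πd³) and τ = 16T/(πd³), so the von Mises stress is σ' = (16/πd³)·√(4M²+3T²).
√(4M²+3T²) = √(4×(4.440×10^6)² + 3×(3.240×10^6)²) = 1.050×10^7 N·mm.
d³ = 16×1.050×10^7/(π×41.89) = 1.277×10^6 mm³.
d = 108.5 mm.

d = 108 mm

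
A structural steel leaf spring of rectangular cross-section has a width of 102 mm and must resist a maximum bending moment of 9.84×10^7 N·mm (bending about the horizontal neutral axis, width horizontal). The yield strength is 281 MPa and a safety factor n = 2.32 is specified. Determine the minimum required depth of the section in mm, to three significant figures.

σ_allow = 281/2.32 = 121.1 MPa.
For a rectangular section σ = 6M/(bh²), so h² = 6M/(b σ_allow) = 6×9.8400×10^7/(102×121.1) = 47790 mm².
h = 218.6 mm.

h = 219 mm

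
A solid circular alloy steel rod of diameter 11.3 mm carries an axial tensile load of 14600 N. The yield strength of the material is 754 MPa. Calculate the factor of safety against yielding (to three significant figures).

A = πd²/4 = 100.3 mm².
σ = F/A = 14600/100.3 = 145.6 MPa.
n = 754/145.6 = 5.179.

n = 5.18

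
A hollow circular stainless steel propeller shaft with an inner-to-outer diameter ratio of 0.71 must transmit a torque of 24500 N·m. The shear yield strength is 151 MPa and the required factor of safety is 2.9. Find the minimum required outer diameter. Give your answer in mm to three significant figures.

d_o = 148 mm

τ_allow = 151/2.9 = 52.07 MPa.
For a hollow shaft τ = 16T/[πd_o³(1−k⁴)] with k = 0.71, so 1−k⁴ = 0.7459.
d_o³ = 16T/[π τ_allow (1−k⁴)] = 16×2.4500×10^7/(π×52.07×0.7459) = 3.213×10^6 mm³.
d_o = 147.6 mm.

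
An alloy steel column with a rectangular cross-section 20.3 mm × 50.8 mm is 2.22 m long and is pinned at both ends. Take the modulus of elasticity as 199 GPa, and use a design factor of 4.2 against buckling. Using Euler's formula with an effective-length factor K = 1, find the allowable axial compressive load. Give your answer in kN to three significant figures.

P_allow = 3.36 kN

Buckling occurs about the weak axis: I_min = h·b³/12 = 50.8×20.3³/12 = 35410 mm⁴ (b = 20.3 mm is the smaller dimension).
Effective length L_e = KL = 1×2.22 m = 2220 mm.
Euler critical load P_cr = π²EI/L_e² = π²×199000×35410/2220² = 14110 N.
P_allow = P_cr/n = 14110/4.2 = 3360 N.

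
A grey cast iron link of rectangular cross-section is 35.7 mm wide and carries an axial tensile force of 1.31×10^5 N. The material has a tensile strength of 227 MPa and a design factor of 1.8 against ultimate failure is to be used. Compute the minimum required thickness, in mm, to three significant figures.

σ_allow = 227/1.8 = 126.1 MPa.
Required area A = F/σ_allow = 131000/126.1 = 1039 mm².
t = A/w = 1039/35.7 = 29.10 mm.

t = 29.1 mm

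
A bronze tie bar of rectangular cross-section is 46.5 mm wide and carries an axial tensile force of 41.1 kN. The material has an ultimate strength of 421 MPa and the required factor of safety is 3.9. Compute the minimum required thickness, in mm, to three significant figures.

t = 8.19 mm

σ_allow = 421/3.9 = 107.9 MPa.
Required area A = F/σ_allow = 41100/107.9 = 380.7 mm².
t = A/w = 380.7/46.5 = 8.188 mm.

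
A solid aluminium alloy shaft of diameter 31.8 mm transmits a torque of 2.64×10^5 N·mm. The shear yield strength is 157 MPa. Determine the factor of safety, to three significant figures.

τ = 16T/(πd³) = 16×264000/(π×31.8³) = 41.81 MPa.
n = τ_limit/τ = 157/41.81 = 3.755.

n = 3.75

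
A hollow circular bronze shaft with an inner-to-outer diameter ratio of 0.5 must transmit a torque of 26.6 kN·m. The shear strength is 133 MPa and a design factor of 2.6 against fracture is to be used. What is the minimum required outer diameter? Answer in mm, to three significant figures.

τ_allow = 133/2.6 = 51.15 MPa.
For a hollow shaft τ = 16T/[πd_o³(1−k⁴)] with k = 0.5, so 1−k⁴ = 0.9375.
d_o³ = 16T/[π τ_allow (1−k⁴)] = 16×2.6600×10^7/(π×51.15×0.9375) = 2.825×10^6 mm³.
d_o = 141.4 mm.

d_o = 141 mm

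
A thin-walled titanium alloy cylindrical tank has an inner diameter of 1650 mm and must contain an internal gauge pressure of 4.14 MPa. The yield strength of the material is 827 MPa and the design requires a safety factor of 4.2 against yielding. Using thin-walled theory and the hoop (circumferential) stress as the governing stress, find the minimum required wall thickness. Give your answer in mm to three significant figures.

σ_allow = 827/4.2 = 196.9 MPa.
Hoop stress σ_h = pD/(2t), so t = pD/(2σ_allow) = 4.14×1650/(2×196.9) = 17.35 mm.

t = 17.3 mm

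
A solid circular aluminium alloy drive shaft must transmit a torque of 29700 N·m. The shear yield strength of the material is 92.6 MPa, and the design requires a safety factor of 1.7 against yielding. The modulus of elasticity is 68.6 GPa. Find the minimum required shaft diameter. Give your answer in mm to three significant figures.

Allowable shear stress τ_allow = 92.6/1.7 = 54.47 MPa.
For a solid shaft τ = 16T/(πd³), so d³ = 16T/(π τ_allow) = 16×2.9700×10^7/(π×54.47) = 2.777×10^6 mm³.
d = (2.777×10^6)^(1/3) = 140.6 mm.

d = 141 mm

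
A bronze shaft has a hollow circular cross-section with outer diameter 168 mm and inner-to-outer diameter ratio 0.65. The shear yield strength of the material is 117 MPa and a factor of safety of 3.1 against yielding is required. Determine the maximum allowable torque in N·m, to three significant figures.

τ_allow = 117/3.1 = 37.74 MPa.
For a hollow shaft T_allow = τ_allow·πd_o³(1−k⁴)/16 with 1−k⁴ = 0.8215, so πd_o³(1−k⁴)/16 = 764800 mm³.
T_allow = 37.74×764800 = 2.887×10^7 N·mm = 28870 N·m.

T_allow = 28900 N·m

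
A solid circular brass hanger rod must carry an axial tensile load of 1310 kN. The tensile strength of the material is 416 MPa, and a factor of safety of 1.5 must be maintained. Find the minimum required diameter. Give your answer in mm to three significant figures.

d = 77.6 mm

Allowable stress σ_allow = 416/1.5 = 277.3 MPa.
Required area A = F/σ_allow = 1310000/277.3 = 4724 mm².
A = πd²/4 → d = √(4A/π) = 77.55 mm.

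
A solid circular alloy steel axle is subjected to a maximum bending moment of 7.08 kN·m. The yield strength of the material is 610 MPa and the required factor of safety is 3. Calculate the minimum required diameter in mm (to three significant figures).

σ_allow = 610/3 = 203.3 MPa.
For a solid circular section σ = 32M/(πd³), so d³ = 32M/(π σ_allow) = 32×7080000/(π×203.3) = 354700 mm³.
d = 70.79 mm.

d = 70.8 mm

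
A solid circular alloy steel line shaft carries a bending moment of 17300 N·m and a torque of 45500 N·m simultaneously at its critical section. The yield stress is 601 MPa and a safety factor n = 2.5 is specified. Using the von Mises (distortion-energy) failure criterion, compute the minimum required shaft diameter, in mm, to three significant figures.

d = 122 mm

σ_allow = σ_y/n = 601/2.5 = 240.4 MPa.
For a solid shaft σ_b = 32M/(πd³) and τ = 16T/(πd³), so the von Mises stress is σ' = (16/πd³)·√(4M²+3T²).
√(4M²+3T²) = √(4×(1.730×10^7)² + 3×(4.550×10^7)²) = 8.607×10^7 N·mm.
d³ = 16×8.607×10^7/(π×240.4) = 1.823×10^6 mm³.
d = 122.2 mm.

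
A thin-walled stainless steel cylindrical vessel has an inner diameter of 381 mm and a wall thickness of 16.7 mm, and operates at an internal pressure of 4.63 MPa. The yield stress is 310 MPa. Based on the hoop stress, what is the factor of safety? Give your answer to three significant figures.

n = 5.87

σ_h = pD/(2t) = 4.63×381/(2×16.7) = 52.82 MPa.
n = 310/52.82 = 5.870.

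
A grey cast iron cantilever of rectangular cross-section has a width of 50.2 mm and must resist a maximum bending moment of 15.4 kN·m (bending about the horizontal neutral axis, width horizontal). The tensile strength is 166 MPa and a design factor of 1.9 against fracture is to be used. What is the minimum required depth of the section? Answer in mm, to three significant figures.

h = 145 mm

σ_allow = 166/1.9 = 87.37 MPa.
For a rectangular section σ = 6M/(bh²), so h² = 6M/(b σ_allow) = 6×1.5400×10^7/(50.2×87.37) = 21070 mm².
h = 145.1 mm.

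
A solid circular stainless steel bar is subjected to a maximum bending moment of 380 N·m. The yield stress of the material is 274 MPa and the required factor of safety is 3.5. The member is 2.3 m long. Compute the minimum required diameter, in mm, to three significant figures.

σ_allow = 274/3.5 = 78.29 MPa.
For a solid circular section σ = 32M/(πd³), so d³ = 32M/(π σ_allow) = 32×380000/(π×78.29) = 49440 mm³.
d = 36.70 mm.

d = 36.7 mm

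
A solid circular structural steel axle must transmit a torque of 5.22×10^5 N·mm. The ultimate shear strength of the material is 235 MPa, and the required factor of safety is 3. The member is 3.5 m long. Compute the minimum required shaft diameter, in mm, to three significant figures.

d = 32.4 mm

Allowable shear stress τ_allow = 235/3 = 78.33 MPa.
For a solid shaft τ = 16T/(πd³), so d³ = 16T/(π τ_allow) = 16×522000/(π×78.33) = 33940 mm³.
d = (33940)^(1/3) = 32.38 mm.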